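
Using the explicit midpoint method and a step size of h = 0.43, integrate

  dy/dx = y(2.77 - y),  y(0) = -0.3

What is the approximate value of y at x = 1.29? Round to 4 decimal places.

-78.0883

Midpoint: k1 = f(x_n, y_n); k2 = f(x_n + h/2, y_n + (h/2)·k1); y_{n+1} = y_n + h·k2.
x=0.000000, y=-0.300000:
  k1 = f(0.000000, -0.300000) = -0.921000
  k2 = f(0.215000, -0.498015) = -1.627520
  y ← -0.300000 + 0.43·(-1.627520) = -0.999834
x=0.430000, y=-0.999834:
  k1 = f(0.430000, -0.999834) = -3.769207
  k2 = f(0.645000, -1.810213) = -8.291164
  y ← -0.999834 + 0.43·(-8.291164) = -4.565034
x=0.860000, y=-4.565034:
  k1 = f(0.860000, -4.565034) = -33.484681
  k2 = f(1.075000, -11.764241) = -170.984304
  y ← -4.565034 + 0.43·(-170.984304) = -78.088285
y(1.29) ≈ -78.0883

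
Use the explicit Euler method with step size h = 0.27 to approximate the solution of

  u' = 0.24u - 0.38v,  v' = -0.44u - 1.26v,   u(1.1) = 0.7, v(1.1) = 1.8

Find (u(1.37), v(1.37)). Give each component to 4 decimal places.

0.5607, 1.1045

Euler on (u,v): u_{n+1} = u_n + h·u', v_{n+1} = v_n + h·v'.
1.100000: (0.700000, 1.800000); f=(-0.516000, -2.576000) → (0.560680, 1.104480)
(u(1.37), v(1.37)) ≈ (0.5607, 1.1045)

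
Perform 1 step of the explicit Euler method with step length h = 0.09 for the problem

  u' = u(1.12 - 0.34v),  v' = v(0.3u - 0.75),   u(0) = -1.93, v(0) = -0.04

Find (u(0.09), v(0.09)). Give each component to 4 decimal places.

Euler on (u,v): u_{n+1} = u_n + h·u', v_{n+1} = v_n + h·v'.
0.000000: (-1.930000, -0.040000); f=(-2.187848, 0.053160) → (-2.126906, -0.035216)
(u(0.09), v(0.09)) ≈ (-2.1269, -0.0352)

-2.1269, -0.0352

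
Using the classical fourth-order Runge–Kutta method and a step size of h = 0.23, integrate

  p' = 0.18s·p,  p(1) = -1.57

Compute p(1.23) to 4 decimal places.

RK4: k1 = f(s_n, p_n); k2 = f(s_n + h/2, p_n + (h/2)·k1); k3 = f(s_n + h/2, p_n + (h/2)·k2); k4 = f(s_n + h, p_n + h·k3); p_{n+1} = p_n + (h/6)·(k1 + 2k2 + 2k3 + k4).
s=1.000000, p=-1.570000:
  k1 = f(1.000000, -1.570000) = -0.282600
  k2 = f(1.115000, -1.602499) = -0.321622
  k3 = f(1.115000, -1.606986) = -0.322522
  k4 = f(1.230000, -1.644180) = -0.364021
  p ← -1.570000 + (0.23/6)·(k1 + 2k2 + 2k3 + k4) = -1.644172
p(1.23) ≈ -1.6442

-1.6442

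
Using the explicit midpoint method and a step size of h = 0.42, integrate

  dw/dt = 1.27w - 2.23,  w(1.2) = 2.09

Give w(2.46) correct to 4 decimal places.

3.3278

Midpoint: k1 = f(t_n, w_n); k2 = f(t_n + h/2, w_n + (h/2)·k1); w_{n+1} = w_n + h·k2.
t=1.200000, w=2.090000:
  k1 = f(1.200000, 2.090000) = 0.424300
  k2 = f(1.410000, 2.179103) = 0.537461
  w ← 2.090000 + 0.42·0.537461 = 2.315734
t=1.620000, w=2.315734:
  k1 = f(1.620000, 2.315734) = 0.710982
  k2 = f(1.830000, 2.465040) = 0.900600
  w ← 2.315734 + 0.42·0.900600 = 2.693986
t=2.040000, w=2.693986:
  k1 = f(2.040000, 2.693986) = 1.191362
  k2 = f(2.250000, 2.944172) = 1.509098
  w ← 2.693986 + 0.42·1.509098 = 3.327807
w(2.46) ≈ 3.3278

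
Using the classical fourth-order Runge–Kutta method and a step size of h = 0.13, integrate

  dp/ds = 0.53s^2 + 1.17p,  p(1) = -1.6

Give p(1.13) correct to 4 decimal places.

-1.7786

RK4: k1 = f(s_n, p_n); k2 = f(s_n + h/2, p_n + (h/2)·k1); k3 = f(s_n + h/2, p_n + (h/2)·k2); k4 = f(s_n + h, p_n + h·k3); p_{n+1} = p_n + (h/6)·(k1 + 2k2 + 2k3 + k4).
s=1.000000, p=-1.600000:
  k1 = f(1.000000, -1.600000) = -1.342000
  k2 = f(1.065000, -1.687230) = -1.372920
  k3 = f(1.065000, -1.689240) = -1.375271
  k4 = f(1.130000, -1.778785) = -1.404422
  p ← -1.600000 + (0.13/6)·(k1 + 2k2 + 2k3 + k4) = -1.778594
p(1.13) ≈ -1.7786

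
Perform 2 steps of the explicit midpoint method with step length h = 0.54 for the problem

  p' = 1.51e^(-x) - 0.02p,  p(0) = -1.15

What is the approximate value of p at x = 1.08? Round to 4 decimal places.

Midpoint: k1 = f(x_n, p_n); k2 = f(x_n + h/2, p_n + (h/2)·k1); p_{n+1} = p_n + h·k2.
x=0.000000, p=-1.150000:
  k1 = f(0.000000, -1.150000) = 1.533000
  k2 = f(0.270000, -0.736090) = 1.167425
  p ← -1.150000 + 0.54·1.167425 = -0.519591
x=0.540000, p=-0.519591:
  k1 = f(0.540000, -0.519591) = 0.890342
  k2 = f(0.810000, -0.279198) = 0.677320
  p ← -0.519591 + 0.54·0.677320 = -0.153838
p(1.08) ≈ -0.1538

-0.1538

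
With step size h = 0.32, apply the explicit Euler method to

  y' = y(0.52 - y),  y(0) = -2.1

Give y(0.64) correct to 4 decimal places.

Euler: y_{n+1} = y_n + h·f(t_n, y_n).
t=0.000000, y=-2.100000: f=-5.502000 → y ← -2.100000 + 0.32·(-5.502000) = -3.860640
t=0.320000, y=-3.860640: f=-16.912074 → y ← -3.860640 + 0.32·(-16.912074) = -9.272504
y(0.64) ≈ -9.2725

-9.2725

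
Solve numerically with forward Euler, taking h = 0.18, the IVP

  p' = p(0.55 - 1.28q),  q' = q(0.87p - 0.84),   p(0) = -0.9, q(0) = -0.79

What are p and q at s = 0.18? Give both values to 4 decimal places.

Euler on (p,q): p_{n+1} = p_n + h·p', q_{n+1} = q_n + h·q'.
0.000000: (-0.900000, -0.790000); f=(-1.405080, 1.282170) → (-1.152914, -0.559209)
(p(0.18), q(0.18)) ≈ (-1.1529, -0.5592)

-1.1529, -0.5592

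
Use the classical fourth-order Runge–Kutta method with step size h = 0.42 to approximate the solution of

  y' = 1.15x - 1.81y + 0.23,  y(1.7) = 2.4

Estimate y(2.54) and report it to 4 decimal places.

RK4: k1 = f(x_n, y_n); k2 = f(x_n + h/2, y_n + (h/2)·k1); k3 = f(x_n + h/2, y_n + (h/2)·k2); k4 = f(x_n + h, y_n + h·k3); y_{n+1} = y_n + (h/6)·(k1 + 2k2 + 2k3 + k4).
x=1.700000, y=2.400000:
  k1 = f(1.700000, 2.400000) = -2.159000
  k2 = f(1.910000, 1.946610) = -1.096864
  k3 = f(1.910000, 2.169659) = -1.500582
  k4 = f(2.120000, 1.769756) = -0.535258
  y ← 2.400000 + (0.42/6)·(k1 + 2k2 + 2k3 + k4) = 1.847760
x=2.120000, y=1.847760:
  k1 = f(2.120000, 1.847760) = -0.676445
  k2 = f(2.330000, 1.705706) = -0.177828
  k3 = f(2.330000, 1.810416) = -0.367352
  k4 = f(2.540000, 1.693472) = 0.085816
  y ← 1.847760 + (0.42/6)·(k1 + 2k2 + 2k3 + k4) = 1.730090
y(2.54) ≈ 1.7301

1.7301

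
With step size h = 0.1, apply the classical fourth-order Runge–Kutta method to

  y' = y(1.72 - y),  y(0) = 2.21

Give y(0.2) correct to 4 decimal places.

2.0408

RK4: k1 = f(t_n, y_n); k2 = f(t_n + h/2, y_n + (h/2)·k1); k3 = f(t_n + h/2, y_n + (h/2)·k2); k4 = f(t_n + h, y_n + h·k3); y_{n+1} = y_n + (h/6)·(k1 + 2k2 + 2k3 + k4).
t=0.000000, y=2.210000:
  k1 = f(0.000000, 2.210000) = -1.082900
  k2 = f(0.050000, 2.155855) = -0.939640
  k3 = f(0.050000, 2.163018) = -0.958256
  k4 = f(0.100000, 2.114174) = -0.833353
  y ← 2.210000 + (0.1/6)·(k1 + 2k2 + 2k3 + k4) = 2.114799
t=0.100000, y=2.114799:
  k1 = f(0.100000, 2.114799) = -0.834921
  k2 = f(0.150000, 2.073053) = -0.731898
  k3 = f(0.150000, 2.078204) = -0.744422
  k4 = f(0.200000, 2.040357) = -0.653643
  y ← 2.114799 + (0.1/6)·(k1 + 2k2 + 2k3 + k4) = 2.040779
y(0.2) ≈ 2.0408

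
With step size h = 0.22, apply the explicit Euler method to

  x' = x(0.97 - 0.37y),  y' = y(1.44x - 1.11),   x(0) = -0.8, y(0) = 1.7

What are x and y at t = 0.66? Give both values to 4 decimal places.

Euler on (x,y): x_{n+1} = x_n + h·x', y_{n+1} = y_n + h·y'.
0.000000: (-0.800000, 1.700000); f=(-0.272800, -3.845400) → (-0.860016, 0.854012)
0.220000: (-0.860016, 0.854012); f=(-0.562464, -2.005581) → (-0.983758, 0.412784)
0.440000: (-0.983758, 0.412784); f=(-0.803996, -1.042945) → (-1.160637, 0.183336)
(x(0.66), y(0.66)) ≈ (-1.1606, 0.1833)

-1.1606, 0.1833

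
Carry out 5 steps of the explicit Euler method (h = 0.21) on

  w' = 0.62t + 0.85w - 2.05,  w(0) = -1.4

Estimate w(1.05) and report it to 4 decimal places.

Euler: w_{n+1} = w_n + h·f(t_n, w_n).
t=0.000000, w=-1.400000: f=-3.240000 → w ← -1.400000 + 0.21·(-3.240000) = -2.080400
t=0.210000, w=-2.080400: f=-3.688140 → w ← -2.080400 + 0.21·(-3.688140) = -2.854909
t=0.420000, w=-2.854909: f=-4.216273 → w ← -2.854909 + 0.21·(-4.216273) = -3.740327
t=0.630000, w=-3.740327: f=-4.838678 → w ← -3.740327 + 0.21·(-4.838678) = -4.756449
t=0.840000, w=-4.756449: f=-5.572182 → w ← -4.756449 + 0.21·(-5.572182) = -5.926607
w(1.05) ≈ -5.9266

-5.9266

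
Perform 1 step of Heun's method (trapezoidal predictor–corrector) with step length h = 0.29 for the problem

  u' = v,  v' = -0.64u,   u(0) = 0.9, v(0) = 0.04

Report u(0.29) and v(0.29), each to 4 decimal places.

0.8874, -0.1281

Heun on (u,v): k1 = f(t_n, state_n); k2 = f(t_n + h, state_n + h·k1); state_{n+1} = state_n + (h/2)·(k1 + k2).
0.000000: (0.900000, 0.040000)
  k1 = (0.040000, -0.576000)
  predictor → (0.911600, -0.127040)
  k2 = (-0.127040, -0.583424)
  → (0.887379, -0.128116)
(u(0.29), v(0.29)) ≈ (0.8874, -0.1281)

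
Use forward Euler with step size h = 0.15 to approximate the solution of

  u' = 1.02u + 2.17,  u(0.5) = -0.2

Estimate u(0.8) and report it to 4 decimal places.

Euler: u_{n+1} = u_n + h·f(x_n, u_n).
x=0.500000, u=-0.200000: f=1.966000 → u ← -0.200000 + 0.15·1.966000 = 0.094900
x=0.650000, u=0.094900: f=2.266798 → u ← 0.094900 + 0.15·2.266798 = 0.434920
u(0.8) ≈ 0.4349

0.4349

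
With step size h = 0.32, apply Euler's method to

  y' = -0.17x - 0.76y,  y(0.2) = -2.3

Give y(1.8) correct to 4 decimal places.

Euler: y_{n+1} = y_n + h·f(x_n, y_n).
x=0.200000, y=-2.300000: f=1.714000 → y ← -2.300000 + 0.32·1.714000 = -1.751520
x=0.520000, y=-1.751520: f=1.242755 → y ← -1.751520 + 0.32·1.242755 = -1.353838
x=0.840000, y=-1.353838: f=0.886117 → y ← -1.353838 + 0.32·0.886117 = -1.070281
x=1.160000, y=-1.070281: f=0.616213 → y ← -1.070281 + 0.32·0.616213 = -0.873093
x=1.480000, y=-0.873093: f=0.411950 → y ← -0.873093 + 0.32·0.411950 = -0.741268
y(1.8) ≈ -0.7413

-0.7413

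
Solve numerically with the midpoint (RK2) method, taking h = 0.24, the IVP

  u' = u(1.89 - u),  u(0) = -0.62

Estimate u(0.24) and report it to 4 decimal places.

-1.1421

Midpoint: k1 = f(x_n, u_n); k2 = f(x_n + h/2, u_n + (h/2)·k1); u_{n+1} = u_n + h·k2.
x=0.000000, u=-0.620000:
  k1 = f(0.000000, -0.620000) = -1.556200
  k2 = f(0.120000, -0.806744) = -2.175582
  u ← -0.620000 + 0.24·(-2.175582) = -1.142140
u(0.24) ≈ -1.1421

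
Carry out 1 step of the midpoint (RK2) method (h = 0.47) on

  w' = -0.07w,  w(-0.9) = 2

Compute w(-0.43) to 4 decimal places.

Midpoint: k1 = f(t_n, w_n); k2 = f(t_n + h/2, w_n + (h/2)·k1); w_{n+1} = w_n + h·k2.
t=-0.900000, w=2.000000:
  k1 = f(-0.900000, 2.000000) = -0.140000
  k2 = f(-0.665000, 1.967100) = -0.137697
  w ← 2.000000 + 0.47·(-0.137697) = 1.935282
w(-0.43) ≈ 1.9353

1.9353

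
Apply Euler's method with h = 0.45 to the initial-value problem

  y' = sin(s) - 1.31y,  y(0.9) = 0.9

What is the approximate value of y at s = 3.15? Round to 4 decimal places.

0.4608

Euler: y_{n+1} = y_n + h·f(s_n, y_n).
s=0.900000, y=0.900000: f=-0.395673 → y ← 0.900000 + 0.45·(-0.395673) = 0.721947
s=1.350000, y=0.721947: f=0.029973 → y ← 0.721947 + 0.45·0.029973 = 0.735435
s=1.800000, y=0.735435: f=0.010428 → y ← 0.735435 + 0.45·0.010428 = 0.740127
s=2.250000, y=0.740127: f=-0.191494 → y ← 0.740127 + 0.45·(-0.191494) = 0.653955
s=2.700000, y=0.653955: f=-0.429301 → y ← 0.653955 + 0.45·(-0.429301) = 0.460770
y(3.15) ≈ 0.4608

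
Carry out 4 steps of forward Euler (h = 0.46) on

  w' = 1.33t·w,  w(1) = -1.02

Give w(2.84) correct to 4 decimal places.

-16.6245

Euler: w_{n+1} = w_n + h·f(t_n, w_n).
t=1.000000, w=-1.020000: f=-1.356600 → w ← -1.020000 + 0.46·(-1.356600) = -1.644036
t=1.460000, w=-1.644036: f=-3.192389 → w ← -1.644036 + 0.46·(-3.192389) = -3.112535
t=1.920000, w=-3.112535: f=-7.948169 → w ← -3.112535 + 0.46·(-7.948169) = -6.768693
t=2.380000, w=-6.768693: f=-21.425620 → w ← -6.768693 + 0.46·(-21.425620) = -16.624478
w(2.84) ≈ -16.6245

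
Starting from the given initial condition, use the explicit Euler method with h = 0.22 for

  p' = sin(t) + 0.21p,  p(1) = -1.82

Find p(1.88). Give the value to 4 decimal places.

-1.2949

Euler: p_{n+1} = p_n + h·f(t_n, p_n).
t=1.000000, p=-1.820000: f=0.459271 → p ← -1.820000 + 0.22·0.459271 = -1.718960
t=1.220000, p=-1.718960: f=0.578118 → p ← -1.718960 + 0.22·0.578118 = -1.591774
t=1.440000, p=-1.591774: f=0.657186 → p ← -1.591774 + 0.22·0.657186 = -1.447194
t=1.660000, p=-1.447194: f=0.692113 → p ← -1.447194 + 0.22·0.692113 = -1.294929
p(1.88) ≈ -1.2949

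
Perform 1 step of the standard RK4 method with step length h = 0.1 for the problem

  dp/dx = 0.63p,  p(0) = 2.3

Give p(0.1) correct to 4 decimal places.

2.4496

RK4: k1 = f(x_n, p_n); k2 = f(x_n + h/2, p_n + (h/2)·k1); k3 = f(x_n + h/2, p_n + (h/2)·k2); k4 = f(x_n + h, p_n + h·k3); p_{n+1} = p_n + (h/6)·(k1 + 2k2 + 2k3 + k4).
x=0.000000, p=2.300000:
  k1 = f(0.000000, 2.300000) = 1.449000
  k2 = f(0.050000, 2.372450) = 1.494643
  k3 = f(0.050000, 2.374732) = 1.496081
  k4 = f(0.100000, 2.449608) = 1.543253
  p ← 2.300000 + (0.1/6)·(k1 + 2k2 + 2k3 + k4) = 2.449562
p(0.1) ≈ 2.4496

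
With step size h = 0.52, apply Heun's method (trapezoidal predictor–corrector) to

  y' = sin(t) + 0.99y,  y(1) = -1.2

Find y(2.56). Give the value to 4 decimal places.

-2.2362

Heun: k1 = f(t_n, y_n); k2 = f(t_n + h, y_n + h·k1); y_{n+1} = y_n + (h/2)·(k1 + k2).
t=1.000000, y=-1.200000:
  k1 = f(1.000000, -1.200000) = -0.346529
  k2 = f(1.520000, -1.380195) = -0.367683
  y ← -1.200000 + (0.52/2)·(-0.346529 + (-0.367683)) = -1.385695
t=1.520000, y=-1.385695:
  k1 = f(1.520000, -1.385695) = -0.373128
  k2 = f(2.040000, -1.579722) = -0.671996
  y ← -1.385695 + (0.52/2)·(-0.373128 + (-0.671996)) = -1.657427
t=2.040000, y=-1.657427:
  k1 = f(2.040000, -1.657427) = -0.748924
  k2 = f(2.560000, -2.046868) = -1.477044
  y ← -1.657427 + (0.52/2)·(-0.748924 + (-1.477044)) = -2.236179
y(2.56) ≈ -2.2362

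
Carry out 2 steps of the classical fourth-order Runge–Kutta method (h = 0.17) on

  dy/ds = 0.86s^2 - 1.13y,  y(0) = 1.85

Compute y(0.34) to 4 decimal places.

RK4: k1 = f(s_n, y_n); k2 = f(s_n + h/2, y_n + (h/2)·k1); k3 = f(s_n + h/2, y_n + (h/2)·k2); k4 = f(s_n + h, y_n + h·k3); y_{n+1} = y_n + (h/6)·(k1 + 2k2 + 2k3 + k4).
s=0.000000, y=1.850000:
  k1 = f(0.000000, 1.850000) = -2.090500
  k2 = f(0.085000, 1.672308) = -1.883494
  k3 = f(0.085000, 1.689903) = -1.903377
  k4 = f(0.170000, 1.526426) = -1.700007
  y ← 1.850000 + (0.17/6)·(k1 + 2k2 + 2k3 + k4) = 1.528013
s=0.170000, y=1.528013:
  k1 = f(0.170000, 1.528013) = -1.701801
  k2 = f(0.255000, 1.383360) = -1.507275
  k3 = f(0.255000, 1.399895) = -1.525959
  k4 = f(0.340000, 1.268600) = -1.334102
  y ← 1.528013 + (0.17/6)·(k1 + 2k2 + 2k3 + k4) = 1.270112
y(0.34) ≈ 1.2701

1.2701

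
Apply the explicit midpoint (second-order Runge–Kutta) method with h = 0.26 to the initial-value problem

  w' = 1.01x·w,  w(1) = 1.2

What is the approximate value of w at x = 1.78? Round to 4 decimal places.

3.4722

Midpoint: k1 = f(x_n, w_n); k2 = f(x_n + h/2, w_n + (h/2)·k1); w_{n+1} = w_n + h·k2.
x=1.000000, w=1.200000:
  k1 = f(1.000000, 1.200000) = 1.212000
  k2 = f(1.130000, 1.357560) = 1.549383
  w ← 1.200000 + 0.26·1.549383 = 1.602840
x=1.260000, w=1.602840:
  k1 = f(1.260000, 1.602840) = 2.039774
  k2 = f(1.390000, 1.868010) = 2.622500
  w ← 1.602840 + 0.26·2.622500 = 2.284690
x=1.520000, w=2.284690:
  k1 = f(1.520000, 2.284690) = 3.507455
  k2 = f(1.650000, 2.740659) = 4.567308
  w ← 2.284690 + 0.26·4.567308 = 3.472190
w(1.78) ≈ 3.4722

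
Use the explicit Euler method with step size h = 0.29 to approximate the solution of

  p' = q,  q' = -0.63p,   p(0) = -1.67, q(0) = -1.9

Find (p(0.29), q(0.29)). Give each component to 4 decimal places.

Euler on (p,q): p_{n+1} = p_n + h·p', q_{n+1} = q_n + h·q'.
0.000000: (-1.670000, -1.900000); f=(-1.900000, 1.052100) → (-2.221000, -1.594891)
(p(0.29), q(0.29)) ≈ (-2.2210, -1.5949)

-2.2210, -1.5949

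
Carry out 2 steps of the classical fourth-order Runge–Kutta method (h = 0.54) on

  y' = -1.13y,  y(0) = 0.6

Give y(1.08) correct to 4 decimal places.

RK4: k1 = f(x_n, y_n); k2 = f(x_n + h/2, y_n + (h/2)·k1); k3 = f(x_n + h/2, y_n + (h/2)·k2); k4 = f(x_n + h, y_n + h·k3); y_{n+1} = y_n + (h/6)·(k1 + 2k2 + 2k3 + k4).
x=0.000000, y=0.600000:
  k1 = f(0.000000, 0.600000) = -0.678000
  k2 = f(0.270000, 0.416940) = -0.471142
  k3 = f(0.270000, 0.472792) = -0.534255
  k4 = f(0.540000, 0.311503) = -0.351998
  y ← 0.600000 + (0.54/6)·(k1 + 2k2 + 2k3 + k4) = 0.326329
x=0.540000, y=0.326329:
  k1 = f(0.540000, 0.326329) = -0.368752
  k2 = f(0.810000, 0.226766) = -0.256245
  k3 = f(0.810000, 0.257143) = -0.290571
  k4 = f(1.080000, 0.169420) = -0.191445
  y ← 0.326329 + (0.54/6)·(k1 + 2k2 + 2k3 + k4) = 0.177484
y(1.08) ≈ 0.1775

0.1775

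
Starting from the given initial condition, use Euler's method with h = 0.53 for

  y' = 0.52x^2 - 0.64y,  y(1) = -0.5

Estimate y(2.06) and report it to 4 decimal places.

Euler: y_{n+1} = y_n + h·f(x_n, y_n).
x=1.000000, y=-0.500000: f=0.840000 → y ← -0.500000 + 0.53·0.840000 = -0.054800
x=1.530000, y=-0.054800: f=1.252340 → y ← -0.054800 + 0.53·1.252340 = 0.608940
y(2.06) ≈ 0.6089

0.6089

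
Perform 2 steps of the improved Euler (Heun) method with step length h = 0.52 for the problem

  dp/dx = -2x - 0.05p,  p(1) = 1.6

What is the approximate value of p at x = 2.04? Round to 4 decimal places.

Heun: k1 = f(x_n, p_n); k2 = f(x_n + h, p_n + h·k1); p_{n+1} = p_n + (h/2)·(k1 + k2).
x=1.000000, p=1.600000:
  k1 = f(1.000000, 1.600000) = -2.080000
  k2 = f(1.520000, 0.518400) = -3.065920
  p ← 1.600000 + (0.52/2)·(-2.080000 + (-3.065920)) = 0.262061
x=1.520000, p=0.262061:
  k1 = f(1.520000, 0.262061) = -3.053103
  k2 = f(2.040000, -1.325553) = -4.013722
  p ← 0.262061 + (0.52/2)·(-3.053103 + (-4.013722)) = -1.575314
p(2.04) ≈ -1.5753

-1.5753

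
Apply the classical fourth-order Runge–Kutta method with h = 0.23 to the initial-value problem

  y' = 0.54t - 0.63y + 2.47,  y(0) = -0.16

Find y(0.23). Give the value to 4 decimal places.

RK4: k1 = f(t_n, y_n); k2 = f(t_n + h/2, y_n + (h/2)·k1); k3 = f(t_n + h/2, y_n + (h/2)·k2); k4 = f(t_n + h, y_n + h·k3); y_{n+1} = y_n + (h/6)·(k1 + 2k2 + 2k3 + k4).
t=0.000000, y=-0.160000:
  k1 = f(0.000000, -0.160000) = 2.570800
  k2 = f(0.115000, 0.135642) = 2.446646
  k3 = f(0.115000, 0.121364) = 2.455641
  k4 = f(0.230000, 0.404797) = 2.339178
  y ← -0.160000 + (0.23/6)·(k1 + 2k2 + 2k3 + k4) = 0.404058
y(0.23) ≈ 0.4041

0.4041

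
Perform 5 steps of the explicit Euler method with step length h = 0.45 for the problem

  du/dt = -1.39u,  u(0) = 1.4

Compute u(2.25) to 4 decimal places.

Euler: u_{n+1} = u_n + h·f(t_n, u_n).
t=0.000000, u=1.400000: f=-1.946000 → u ← 1.400000 + 0.45·(-1.946000) = 0.524300
t=0.450000, u=0.524300: f=-0.728777 → u ← 0.524300 + 0.45·(-0.728777) = 0.196350
t=0.900000, u=0.196350: f=-0.272927 → u ← 0.196350 + 0.45·(-0.272927) = 0.073533
t=1.350000, u=0.073533: f=-0.102211 → u ← 0.073533 + 0.45·(-0.102211) = 0.027538
t=1.800000, u=0.027538: f=-0.038278 → u ← 0.027538 + 0.45·(-0.038278) = 0.010313
u(2.25) ≈ 0.0103

0.0103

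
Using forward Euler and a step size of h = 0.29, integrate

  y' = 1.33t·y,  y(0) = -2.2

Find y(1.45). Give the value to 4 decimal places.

Euler: y_{n+1} = y_n + h·f(t_n, y_n).
t=0.000000, y=-2.200000: f=0.000000 → y ← -2.200000 + 0.29·0.000000 = -2.200000
t=0.290000, y=-2.200000: f=-0.848540 → y ← -2.200000 + 0.29·(-0.848540) = -2.446077
t=0.580000, y=-2.446077: f=-1.886903 → y ← -2.446077 + 0.29·(-1.886903) = -2.993279
t=0.870000, y=-2.993279: f=-3.463523 → y ← -2.993279 + 0.29·(-3.463523) = -3.997700
t=1.160000, y=-3.997700: f=-6.167652 → y ← -3.997700 + 0.29·(-6.167652) = -5.786319
y(1.45) ≈ -5.7863

-5.7863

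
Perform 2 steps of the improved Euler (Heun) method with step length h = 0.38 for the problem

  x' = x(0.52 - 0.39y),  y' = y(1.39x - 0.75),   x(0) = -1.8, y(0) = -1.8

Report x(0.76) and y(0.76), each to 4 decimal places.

-2.9996, -0.8079

Heun on (x,y): k1 = f(s_n, state_n); k2 = f(s_n + h, state_n + h·k1); state_{n+1} = state_n + (h/2)·(k1 + k2).
0.000000: (-1.800000, -1.800000)
  k1 = (-2.199600, 5.853600)
  predictor → (-2.635848, 0.424368)
  k2 = (-0.934399, -1.873088)
  → (-2.395460, -1.043703)
0.380000: (-2.395460, -1.043703)
  k1 = (-2.220697, 4.257982)
  predictor → (-3.239325, 0.574331)
  k2 = (-0.958876, -3.016764)
  → (-2.999579, -0.807871)
(x(0.76), y(0.76)) ≈ (-2.9996, -0.8079)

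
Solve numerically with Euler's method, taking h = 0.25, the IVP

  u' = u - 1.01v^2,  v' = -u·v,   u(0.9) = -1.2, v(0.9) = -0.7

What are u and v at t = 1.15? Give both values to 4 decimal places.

-1.6237, -0.9100

Euler on (u,v): u_{n+1} = u_n + h·u', v_{n+1} = v_n + h·v'.
0.900000: (-1.200000, -0.700000); f=(-1.694900, -0.840000) → (-1.623725, -0.910000)
(u(1.15), v(1.15)) ≈ (-1.6237, -0.9100)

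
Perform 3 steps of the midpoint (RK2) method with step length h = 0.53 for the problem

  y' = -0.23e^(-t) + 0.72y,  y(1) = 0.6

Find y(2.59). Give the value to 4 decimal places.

Midpoint: k1 = f(t_n, y_n); k2 = f(t_n + h/2, y_n + (h/2)·k1); y_{n+1} = y_n + h·k2.
t=1.000000, y=0.600000:
  k1 = f(1.000000, 0.600000) = 0.347388
  k2 = f(1.265000, 0.692058) = 0.433367
  y ← 0.600000 + 0.53·0.433367 = 0.829684
t=1.530000, y=0.829684:
  k1 = f(1.530000, 0.829684) = 0.547569
  k2 = f(1.795000, 0.974790) = 0.663640
  y ← 0.829684 + 0.53·0.663640 = 1.181413
t=2.060000, y=1.181413:
  k1 = f(2.060000, 1.181413) = 0.821303
  k2 = f(2.325000, 1.399059) = 0.984832
  y ← 1.181413 + 0.53·0.984832 = 1.703374
y(2.59) ≈ 1.7034

1.7034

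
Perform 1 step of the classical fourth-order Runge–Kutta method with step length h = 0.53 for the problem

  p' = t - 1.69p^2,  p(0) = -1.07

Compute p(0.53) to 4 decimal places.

-6.8673

RK4: k1 = f(t_n, p_n); k2 = f(t_n + h/2, p_n + (h/2)·k1); k3 = f(t_n + h/2, p_n + (h/2)·k2); k4 = f(t_n + h, p_n + h·k3); p_{n+1} = p_n + (h/6)·(k1 + 2k2 + 2k3 + k4).
t=0.000000, p=-1.070000:
  k1 = f(0.000000, -1.070000) = -1.934881
  k2 = f(0.265000, -1.582743) = -3.968580
  k3 = f(0.265000, -2.121674) = -7.342534
  k4 = f(0.530000, -4.961543) = -41.072573
  p ← -1.070000 + (0.53/6)·(k1 + 2k2 + 2k3 + k4) = -6.867289
p(0.53) ≈ -6.8673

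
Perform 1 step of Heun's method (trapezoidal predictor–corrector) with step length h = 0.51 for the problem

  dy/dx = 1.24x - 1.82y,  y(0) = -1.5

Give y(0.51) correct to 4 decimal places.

Heun: k1 = f(x_n, y_n); k2 = f(x_n + h, y_n + h·k1); y_{n+1} = y_n + (h/2)·(k1 + k2).
x=0.000000, y=-1.500000:
  k1 = f(0.000000, -1.500000) = 2.730000
  k2 = f(0.510000, -0.107700) = 0.828414
  y ← -1.500000 + (0.51/2)·(2.730000 + 0.828414) = -0.592604
y(0.51) ≈ -0.5926

-0.5926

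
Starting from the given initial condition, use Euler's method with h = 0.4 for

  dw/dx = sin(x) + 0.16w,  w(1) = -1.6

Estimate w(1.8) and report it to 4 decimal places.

-1.0590

Euler: w_{n+1} = w_n + h·f(x_n, w_n).
x=1.000000, w=-1.600000: f=0.585471 → w ← -1.600000 + 0.4·0.585471 = -1.365812
x=1.400000, w=-1.365812: f=0.766920 → w ← -1.365812 + 0.4·0.766920 = -1.059044
w(1.8) ≈ -1.0590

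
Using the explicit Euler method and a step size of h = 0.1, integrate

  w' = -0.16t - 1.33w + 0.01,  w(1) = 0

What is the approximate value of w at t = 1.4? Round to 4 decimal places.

Euler: w_{n+1} = w_n + h·f(t_n, w_n).
t=1.000000, w=0.000000: f=-0.150000 → w ← 0.000000 + 0.1·(-0.150000) = -0.015000
t=1.100000, w=-0.015000: f=-0.146050 → w ← -0.015000 + 0.1·(-0.146050) = -0.029605
t=1.200000, w=-0.029605: f=-0.142625 → w ← -0.029605 + 0.1·(-0.142625) = -0.043868
t=1.300000, w=-0.043868: f=-0.139656 → w ← -0.043868 + 0.1·(-0.139656) = -0.057833
w(1.4) ≈ -0.0578

-0.0578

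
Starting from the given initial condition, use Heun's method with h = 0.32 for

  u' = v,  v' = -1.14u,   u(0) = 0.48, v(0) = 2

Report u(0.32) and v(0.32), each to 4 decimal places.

Heun on (u,v): k1 = f(s_n, state_n); k2 = f(s_n + h, state_n + h·k1); state_{n+1} = state_n + (h/2)·(k1 + k2).
0.000000: (0.480000, 2.000000)
  k1 = (2.000000, -0.547200)
  predictor → (1.120000, 1.824896)
  k2 = (1.824896, -1.276800)
  → (1.091983, 1.708160)
(u(0.32), v(0.32)) ≈ (1.0920, 1.7082)

1.0920, 1.7082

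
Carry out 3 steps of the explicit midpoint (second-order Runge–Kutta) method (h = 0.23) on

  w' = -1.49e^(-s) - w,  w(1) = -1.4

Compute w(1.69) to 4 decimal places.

-0.8931

Midpoint: k1 = f(s_n, w_n); k2 = f(s_n + h/2, w_n + (h/2)·k1); w_{n+1} = w_n + h·k2.
s=1.000000, w=-1.400000:
  k1 = f(1.000000, -1.400000) = 0.851860
  k2 = f(1.115000, -1.302036) = 0.813442
  w ← -1.400000 + 0.23·0.813442 = -1.212908
s=1.230000, w=-1.212908:
  k1 = f(1.230000, -1.212908) = 0.777392
  k2 = f(1.345000, -1.123508) = 0.735304
  w ← -1.212908 + 0.23·0.735304 = -1.043788
s=1.460000, w=-1.043788:
  k1 = f(1.460000, -1.043788) = 0.697756
  k2 = f(1.575000, -0.963546) = 0.655105
  w ← -1.043788 + 0.23·0.655105 = -0.893114
w(1.69) ≈ -0.8931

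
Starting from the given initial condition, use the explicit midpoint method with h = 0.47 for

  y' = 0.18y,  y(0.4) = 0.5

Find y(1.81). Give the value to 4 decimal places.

Midpoint: k1 = f(t_n, y_n); k2 = f(t_n + h/2, y_n + (h/2)·k1); y_{n+1} = y_n + h·k2.
t=0.400000, y=0.500000:
  k1 = f(0.400000, 0.500000) = 0.090000
  k2 = f(0.635000, 0.521150) = 0.093807
  y ← 0.500000 + 0.47·0.093807 = 0.544089
t=0.870000, y=0.544089:
  k1 = f(0.870000, 0.544089) = 0.097936
  k2 = f(1.105000, 0.567104) = 0.102079
  y ← 0.544089 + 0.47·0.102079 = 0.592066
t=1.340000, y=0.592066:
  k1 = f(1.340000, 0.592066) = 0.106572
  k2 = f(1.575000, 0.617111) = 0.111080
  y ← 0.592066 + 0.47·0.111080 = 0.644274
y(1.81) ≈ 0.6443

0.6443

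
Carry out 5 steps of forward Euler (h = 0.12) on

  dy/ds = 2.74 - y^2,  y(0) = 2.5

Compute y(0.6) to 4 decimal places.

1.7020

Euler: y_{n+1} = y_n + h·f(s_n, y_n).
s=0.000000, y=2.500000: f=-3.510000 → y ← 2.500000 + 0.12·(-3.510000) = 2.078800
s=0.120000, y=2.078800: f=-1.581409 → y ← 2.078800 + 0.12·(-1.581409) = 1.889031
s=0.240000, y=1.889031: f=-0.828438 → y ← 1.889031 + 0.12·(-0.828438) = 1.789618
s=0.360000, y=1.789618: f=-0.462734 → y ← 1.789618 + 0.12·(-0.462734) = 1.734090
s=0.480000, y=1.734090: f=-0.267069 → y ← 1.734090 + 0.12·(-0.267069) = 1.702042
y(0.6) ≈ 1.7020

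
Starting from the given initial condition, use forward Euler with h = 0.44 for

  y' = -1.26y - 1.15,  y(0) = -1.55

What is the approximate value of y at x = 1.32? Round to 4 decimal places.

-0.9691

Euler: y_{n+1} = y_n + h·f(x_n, y_n).
x=0.000000, y=-1.550000: f=0.803000 → y ← -1.550000 + 0.44·0.803000 = -1.196680
x=0.440000, y=-1.196680: f=0.357817 → y ← -1.196680 + 0.44·0.357817 = -1.039241
x=0.880000, y=-1.039241: f=0.159443 → y ← -1.039241 + 0.44·0.159443 = -0.969086
y(1.32) ≈ -0.9691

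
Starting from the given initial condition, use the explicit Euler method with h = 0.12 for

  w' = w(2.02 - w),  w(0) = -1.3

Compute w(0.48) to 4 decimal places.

-7.2109

Euler: w_{n+1} = w_n + h·f(x_n, w_n).
x=0.000000, w=-1.300000: f=-4.316000 → w ← -1.300000 + 0.12·(-4.316000) = -1.817920
x=0.120000, w=-1.817920: f=-6.977032 → w ← -1.817920 + 0.12·(-6.977032) = -2.655164
x=0.240000, w=-2.655164: f=-12.413326 → w ← -2.655164 + 0.12·(-12.413326) = -4.144763
x=0.360000, w=-4.144763: f=-25.551480 → w ← -4.144763 + 0.12·(-25.551480) = -7.210940
w(0.48) ≈ -7.2109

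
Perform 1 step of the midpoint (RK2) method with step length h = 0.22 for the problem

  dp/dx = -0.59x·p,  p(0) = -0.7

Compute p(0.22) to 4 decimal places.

-0.6900

Midpoint: k1 = f(x_n, p_n); k2 = f(x_n + h/2, p_n + (h/2)·k1); p_{n+1} = p_n + h·k2.
x=0.000000, p=-0.700000:
  k1 = f(0.000000, -0.700000) = 0.000000
  k2 = f(0.110000, -0.700000) = 0.045430
  p ← -0.700000 + 0.22·0.045430 = -0.690005
p(0.22) ≈ -0.6900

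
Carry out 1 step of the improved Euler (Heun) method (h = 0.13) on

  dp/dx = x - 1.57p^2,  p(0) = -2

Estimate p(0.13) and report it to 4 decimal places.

Heun: k1 = f(x_n, p_n); k2 = f(x_n + h, p_n + h·k1); p_{n+1} = p_n + (h/2)·(k1 + k2).
x=0.000000, p=-2.000000:
  k1 = f(0.000000, -2.000000) = -6.280000
  k2 = f(0.130000, -2.816400) = -12.323411
  p ← -2.000000 + (0.13/2)·(-6.280000 + (-12.323411)) = -3.209222
p(0.13) ≈ -3.2092

-3.2092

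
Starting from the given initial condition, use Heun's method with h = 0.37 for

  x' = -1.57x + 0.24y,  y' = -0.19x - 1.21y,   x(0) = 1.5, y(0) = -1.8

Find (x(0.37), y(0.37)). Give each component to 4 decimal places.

0.7994, -1.2201

Heun on (x,y): k1 = f(t_n, state_n); k2 = f(t_n + h, state_n + h·k1); state_{n+1} = state_n + (h/2)·(k1 + k2).
0.000000: (1.500000, -1.800000)
  k1 = (-2.787000, 1.893000)
  predictor → (0.468810, -1.099590)
  k2 = (-0.999933, 1.241430)
  → (0.799417, -1.220130)
(x(0.37), y(0.37)) ≈ (0.7994, -1.2201)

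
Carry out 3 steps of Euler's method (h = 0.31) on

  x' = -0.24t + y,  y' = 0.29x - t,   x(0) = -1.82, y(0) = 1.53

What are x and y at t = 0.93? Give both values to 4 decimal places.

-0.6350, 0.8721

Euler on (x,y): x_{n+1} = x_n + h·x', y_{n+1} = y_n + h·y'.
0.000000: (-1.820000, 1.530000); f=(1.530000, -0.527800) → (-1.345700, 1.366382)
0.310000: (-1.345700, 1.366382); f=(1.291982, -0.700253) → (-0.945186, 1.149304)
0.620000: (-0.945186, 1.149304); f=(1.000504, -0.894104) → (-0.635029, 0.872131)
(x(0.93), y(0.93)) ≈ (-0.6350, 0.8721)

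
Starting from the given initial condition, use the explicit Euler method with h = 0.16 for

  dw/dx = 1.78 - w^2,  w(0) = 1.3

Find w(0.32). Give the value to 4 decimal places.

Euler: w_{n+1} = w_n + h·f(x_n, w_n).
x=0.000000, w=1.300000: f=0.090000 → w ← 1.300000 + 0.16·0.090000 = 1.314400
x=0.160000, w=1.314400: f=0.052353 → w ← 1.314400 + 0.16·0.052353 = 1.322776
w(0.32) ≈ 1.3228

1.3228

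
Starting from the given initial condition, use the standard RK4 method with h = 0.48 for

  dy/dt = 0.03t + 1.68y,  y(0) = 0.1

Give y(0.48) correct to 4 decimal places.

RK4: k1 = f(t_n, y_n); k2 = f(t_n + h/2, y_n + (h/2)·k1); k3 = f(t_n + h/2, y_n + (h/2)·k2); k4 = f(t_n + h, y_n + h·k3); y_{n+1} = y_n + (h/6)·(k1 + 2k2 + 2k3 + k4).
t=0.000000, y=0.100000:
  k1 = f(0.000000, 0.100000) = 0.168000
  k2 = f(0.240000, 0.140320) = 0.242938
  k3 = f(0.240000, 0.158305) = 0.273152
  k4 = f(0.480000, 0.231113) = 0.402670
  y ← 0.100000 + (0.48/6)·(k1 + 2k2 + 2k3 + k4) = 0.228228
y(0.48) ≈ 0.2282

0.2282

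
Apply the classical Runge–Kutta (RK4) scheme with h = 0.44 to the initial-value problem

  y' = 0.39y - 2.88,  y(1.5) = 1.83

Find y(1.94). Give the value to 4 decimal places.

RK4: k1 = f(s_n, y_n); k2 = f(s_n + h/2, y_n + (h/2)·k1); k3 = f(s_n + h/2, y_n + (h/2)·k2); k4 = f(s_n + h, y_n + h·k3); y_{n+1} = y_n + (h/6)·(k1 + 2k2 + 2k3 + k4).
s=1.500000, y=1.830000:
  k1 = f(1.500000, 1.830000) = -2.166300
  k2 = f(1.720000, 1.353414) = -2.352169
  k3 = f(1.720000, 1.312523) = -2.368116
  k4 = f(1.940000, 0.788029) = -2.572669
  y ← 1.830000 + (0.44/6)·(k1 + 2k2 + 2k3 + k4) = 0.790167
y(1.94) ≈ 0.7902

0.7902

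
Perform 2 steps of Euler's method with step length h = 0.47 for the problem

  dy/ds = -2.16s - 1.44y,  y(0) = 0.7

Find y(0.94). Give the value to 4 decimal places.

Euler: y_{n+1} = y_n + h·f(s_n, y_n).
s=0.000000, y=0.700000: f=-1.008000 → y ← 0.700000 + 0.47·(-1.008000) = 0.226240
s=0.470000, y=0.226240: f=-1.340986 → y ← 0.226240 + 0.47·(-1.340986) = -0.404023
y(0.94) ≈ -0.4040

-0.4040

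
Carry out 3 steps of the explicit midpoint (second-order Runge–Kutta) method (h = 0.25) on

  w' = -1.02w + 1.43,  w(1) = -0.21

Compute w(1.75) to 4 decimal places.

0.6443

Midpoint: k1 = f(t_n, w_n); k2 = f(t_n + h/2, w_n + (h/2)·k1); w_{n+1} = w_n + h·k2.
t=1.000000, w=-0.210000:
  k1 = f(1.000000, -0.210000) = 1.644200
  k2 = f(1.125000, -0.004475) = 1.434565
  w ← -0.210000 + 0.25·1.434565 = 0.148641
t=1.250000, w=0.148641:
  k1 = f(1.250000, 0.148641) = 1.278386
  k2 = f(1.375000, 0.308439) = 1.115392
  w ← 0.148641 + 0.25·1.115392 = 0.427489
t=1.500000, w=0.427489:
  k1 = f(1.500000, 0.427489) = 0.993961
  k2 = f(1.625000, 0.551734) = 0.867231
  w ← 0.427489 + 0.25·0.867231 = 0.644297
w(1.75) ≈ 0.6443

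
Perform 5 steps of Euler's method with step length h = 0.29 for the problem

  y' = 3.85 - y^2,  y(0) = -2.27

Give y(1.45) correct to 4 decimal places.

Euler: y_{n+1} = y_n + h·f(t_n, y_n).
t=0.000000, y=-2.270000: f=-1.302900 → y ← -2.270000 + 0.29·(-1.302900) = -2.647841
t=0.290000, y=-2.647841: f=-3.161062 → y ← -2.647841 + 0.29·(-3.161062) = -3.564549
t=0.580000, y=-3.564549: f=-8.856009 → y ← -3.564549 + 0.29·(-8.856009) = -6.132792
t=0.870000, y=-6.132792: f=-33.761134 → y ← -6.132792 + 0.29·(-33.761134) = -15.923520
t=1.160000, y=-15.923520: f=-249.708505 → y ← -15.923520 + 0.29·(-249.708505) = -88.338987
y(1.45) ≈ -88.3390

-88.3390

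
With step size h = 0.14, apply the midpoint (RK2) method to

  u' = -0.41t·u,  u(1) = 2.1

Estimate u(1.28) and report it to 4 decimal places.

Midpoint: k1 = f(t_n, u_n); k2 = f(t_n + h/2, u_n + (h/2)·k1); u_{n+1} = u_n + h·k2.
t=1.000000, u=2.100000:
  k1 = f(1.000000, 2.100000) = -0.861000
  k2 = f(1.070000, 2.039730) = -0.894830
  u ← 2.100000 + 0.14·(-0.894830) = 1.974724
t=1.140000, u=1.974724:
  k1 = f(1.140000, 1.974724) = -0.922986
  k2 = f(1.210000, 1.910115) = -0.947608
  u ← 1.974724 + 0.14·(-0.947608) = 1.842059
u(1.28) ≈ 1.8421

1.8421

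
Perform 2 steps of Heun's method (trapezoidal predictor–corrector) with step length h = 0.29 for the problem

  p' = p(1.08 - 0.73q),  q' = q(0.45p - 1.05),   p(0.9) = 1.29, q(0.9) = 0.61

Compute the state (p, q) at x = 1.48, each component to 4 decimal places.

Heun on (p,q): k1 = f(x_n, state_n); k2 = f(x_n + h, state_n + h·k1); state_{n+1} = state_n + (h/2)·(k1 + k2).
0.900000: (1.290000, 0.610000)
  k1 = (0.818763, -0.286395)
  predictor → (1.527441, 0.526945)
  k2 = (1.062075, -0.191098)
  → (1.562722, 0.540764)
1.190000: (1.562722, 0.540764)
  k1 = (1.070843, -0.187523)
  predictor → (1.873266, 0.486382)
  k2 = (1.358008, -0.100696)
  → (1.914905, 0.498972)
(p(1.48), q(1.48)) ≈ (1.9149, 0.4990)

1.9149, 0.4990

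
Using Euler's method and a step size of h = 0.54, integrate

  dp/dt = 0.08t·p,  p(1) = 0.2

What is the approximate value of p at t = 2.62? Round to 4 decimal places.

0.2425

Euler: p_{n+1} = p_n + h·f(t_n, p_n).
t=1.000000, p=0.200000: f=0.016000 → p ← 0.200000 + 0.54·0.016000 = 0.208640
t=1.540000, p=0.208640: f=0.025704 → p ← 0.208640 + 0.54·0.025704 = 0.222520
t=2.080000, p=0.222520: f=0.037027 → p ← 0.222520 + 0.54·0.037027 = 0.242515
p(2.62) ≈ 0.2425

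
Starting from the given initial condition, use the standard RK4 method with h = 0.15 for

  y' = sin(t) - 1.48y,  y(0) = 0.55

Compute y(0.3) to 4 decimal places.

0.3915

RK4: k1 = f(t_n, y_n); k2 = f(t_n + h/2, y_n + (h/2)·k1); k3 = f(t_n + h/2, y_n + (h/2)·k2); k4 = f(t_n + h, y_n + h·k3); y_{n+1} = y_n + (h/6)·(k1 + 2k2 + 2k3 + k4).
t=0.000000, y=0.550000:
  k1 = f(0.000000, 0.550000) = -0.814000
  k2 = f(0.075000, 0.488950) = -0.648716
  k3 = f(0.075000, 0.501346) = -0.667063
  k4 = f(0.150000, 0.449941) = -0.516474
  y ← 0.550000 + (0.15/6)·(k1 + 2k2 + 2k3 + k4) = 0.450949
t=0.150000, y=0.450949:
  k1 = f(0.150000, 0.450949) = -0.517967
  k2 = f(0.225000, 0.412102) = -0.386804
  k3 = f(0.225000, 0.421939) = -0.401363
  k4 = f(0.300000, 0.390745) = -0.282782
  y ← 0.450949 + (0.15/6)·(k1 + 2k2 + 2k3 + k4) = 0.391522
y(0.3) ≈ 0.3915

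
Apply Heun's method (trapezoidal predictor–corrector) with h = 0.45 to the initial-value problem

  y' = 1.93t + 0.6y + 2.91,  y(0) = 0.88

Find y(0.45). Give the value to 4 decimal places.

Heun: k1 = f(t_n, y_n); k2 = f(t_n + h, y_n + h·k1); y_{n+1} = y_n + (h/2)·(k1 + k2).
t=0.000000, y=0.880000:
  k1 = f(0.000000, 0.880000) = 3.438000
  k2 = f(0.450000, 2.427100) = 5.234760
  y ← 0.880000 + (0.45/2)·(3.438000 + 5.234760) = 2.831371
y(0.45) ≈ 2.8314

2.8314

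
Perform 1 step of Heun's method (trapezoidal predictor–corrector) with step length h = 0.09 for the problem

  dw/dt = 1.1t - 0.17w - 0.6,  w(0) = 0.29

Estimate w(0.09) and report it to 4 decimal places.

0.2365

Heun: k1 = f(t_n, w_n); k2 = f(t_n + h, w_n + h·k1); w_{n+1} = w_n + (h/2)·(k1 + k2).
t=0.000000, w=0.290000:
  k1 = f(0.000000, 0.290000) = -0.649300
  k2 = f(0.090000, 0.231563) = -0.540366
  w ← 0.290000 + (0.09/2)·(-0.649300 + (-0.540366)) = 0.236465
w(0.09) ≈ 0.2365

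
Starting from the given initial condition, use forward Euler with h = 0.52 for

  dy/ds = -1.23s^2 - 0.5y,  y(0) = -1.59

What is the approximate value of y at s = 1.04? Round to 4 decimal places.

Euler: y_{n+1} = y_n + h·f(s_n, y_n).
s=0.000000, y=-1.590000: f=0.795000 → y ← -1.590000 + 0.52·0.795000 = -1.176600
s=0.520000, y=-1.176600: f=0.255708 → y ← -1.176600 + 0.52·0.255708 = -1.043632
y(1.04) ≈ -1.0436

-1.0436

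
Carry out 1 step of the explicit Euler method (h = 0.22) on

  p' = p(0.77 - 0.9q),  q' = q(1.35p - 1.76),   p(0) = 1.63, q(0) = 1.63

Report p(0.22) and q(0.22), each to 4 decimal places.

1.3801, 1.7880

Euler on (p,q): p_{n+1} = p_n + h·p', q_{n+1} = q_n + h·q'.
0.000000: (1.630000, 1.630000); f=(-1.136110, 0.718015) → (1.380056, 1.787963)
(p(0.22), q(0.22)) ≈ (1.3801, 1.7880)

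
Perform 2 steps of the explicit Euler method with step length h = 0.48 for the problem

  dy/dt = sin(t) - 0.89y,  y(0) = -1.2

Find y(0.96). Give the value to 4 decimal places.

-0.1721

Euler: y_{n+1} = y_n + h·f(t_n, y_n).
t=0.000000, y=-1.200000: f=1.068000 → y ← -1.200000 + 0.48·1.068000 = -0.687360
t=0.480000, y=-0.687360: f=1.073530 → y ← -0.687360 + 0.48·1.073530 = -0.172066
y(0.96) ≈ -0.1721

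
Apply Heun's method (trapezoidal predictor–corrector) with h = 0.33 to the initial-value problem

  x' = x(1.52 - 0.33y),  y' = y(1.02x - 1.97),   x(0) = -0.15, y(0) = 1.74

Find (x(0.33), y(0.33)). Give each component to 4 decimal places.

Heun on (x,y): k1 = f(t_n, state_n); k2 = f(t_n + h, state_n + h·k1); state_{n+1} = state_n + (h/2)·(k1 + k2).
0.000000: (-0.150000, 1.740000)
  k1 = (-0.141870, -3.694020)
  predictor → (-0.196817, 0.520973)
  k2 = (-0.265325, -1.130905)
  → (-0.217187, 0.943887)
(x(0.33), y(0.33)) ≈ (-0.2172, 0.9439)

-0.2172, 0.9439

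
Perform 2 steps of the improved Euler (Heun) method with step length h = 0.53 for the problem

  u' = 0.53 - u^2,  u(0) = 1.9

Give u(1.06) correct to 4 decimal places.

Heun: k1 = f(x_n, u_n); k2 = f(x_n + h, u_n + h·k1); u_{n+1} = u_n + (h/2)·(k1 + k2).
x=0.000000, u=1.900000:
  k1 = f(0.000000, 1.900000) = -3.080000
  k2 = f(0.530000, 0.267600) = 0.458390
  u ← 1.900000 + (0.53/2)·(-3.080000 + 0.458390) = 1.205273
x=0.530000, u=1.205273:
  k1 = f(0.530000, 1.205273) = -0.922684
  k2 = f(1.060000, 0.716251) = 0.016985
  u ← 1.205273 + (0.53/2)·(-0.922684 + 0.016985) = 0.965263
u(1.06) ≈ 0.9653

0.9653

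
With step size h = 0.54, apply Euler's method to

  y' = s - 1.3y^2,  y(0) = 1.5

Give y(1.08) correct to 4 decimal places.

Euler: y_{n+1} = y_n + h·f(s_n, y_n).
s=0.000000, y=1.500000: f=-2.925000 → y ← 1.500000 + 0.54·(-2.925000) = -0.079500
s=0.540000, y=-0.079500: f=0.531784 → y ← -0.079500 + 0.54·0.531784 = 0.207663
y(1.08) ≈ 0.2077

0.2077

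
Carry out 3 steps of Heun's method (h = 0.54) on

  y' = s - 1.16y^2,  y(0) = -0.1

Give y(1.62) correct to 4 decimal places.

Heun: k1 = f(s_n, y_n); k2 = f(s_n + h, y_n + h·k1); y_{n+1} = y_n + (h/2)·(k1 + k2).
s=0.000000, y=-0.100000:
  k1 = f(0.000000, -0.100000) = -0.011600
  k2 = f(0.540000, -0.106264) = 0.526901
  y ← -0.100000 + (0.54/2)·(-0.011600 + 0.526901) = 0.039131
s=0.540000, y=0.039131:
  k1 = f(0.540000, 0.039131) = 0.538224
  k2 = f(1.080000, 0.329772) = 0.953850
  y ← 0.039131 + (0.54/2)·(0.538224 + 0.953850) = 0.441991
s=1.080000, y=0.441991:
  k1 = f(1.080000, 0.441991) = 0.853387
  k2 = f(1.620000, 0.902820) = 0.674502
  y ← 0.441991 + (0.54/2)·(0.853387 + 0.674502) = 0.854521
y(1.62) ≈ 0.8545

0.8545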